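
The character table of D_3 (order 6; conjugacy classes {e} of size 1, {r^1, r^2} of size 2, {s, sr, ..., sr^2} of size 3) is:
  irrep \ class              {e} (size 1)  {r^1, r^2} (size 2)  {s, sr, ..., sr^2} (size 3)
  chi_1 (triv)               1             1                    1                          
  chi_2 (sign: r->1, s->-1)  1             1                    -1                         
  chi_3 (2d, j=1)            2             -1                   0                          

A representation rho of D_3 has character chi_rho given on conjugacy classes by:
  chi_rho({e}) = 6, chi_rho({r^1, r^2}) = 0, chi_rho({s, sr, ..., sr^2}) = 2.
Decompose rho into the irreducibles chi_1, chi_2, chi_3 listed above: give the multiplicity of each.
Multiplicities: chi_1: 2, chi_2: 0, chi_3: 2.

Working: Use <chi_rho, chi> = (1/|G|) sum_C |C| * chi_rho(C) * conj(chi(C)) with |G| = 6 for each irreducible chi in the table:
  <chi_rho, chi_1> = (1/6)[1*(6)*conj(1) + 2*(0)*conj(1) + 3*(2)*conj(1)]
      = (1/6)[(6) + (0) + (6)] = 12/6 = 2
  <chi_rho, chi_2> = (1/6)[1*(6)*conj(1) + 2*(0)*conj(1) + 3*(2)*conj(-1)]
      = (1/6)[(6) + (0) + (-6)] = 0/6 = 0
  <chi_rho, chi_3> = (1/6)[1*(6)*conj(2) + 2*(0)*conj(-1) + 3*(2)*conj(0)]
      = (1/6)[(12) + (0) + (0)] = 12/6 = 2
Dimension check: dim(rho) = sum (mult * dim) = 2*1 + 0*1 + 2*2 = 6 = chi_rho(e) = 6.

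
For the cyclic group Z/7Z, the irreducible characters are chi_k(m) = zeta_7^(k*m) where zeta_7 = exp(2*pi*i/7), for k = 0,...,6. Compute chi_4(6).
chi_4(6) = zeta_7^24 = exp(6*I*pi/7)

Solution. chi_4(6) = zeta_7^(4*6) = zeta_7^24. Since zeta_7^7 = 1, this equals zeta_7^3 = exp(2*pi*i*3/7) = exp(6*I*pi/7).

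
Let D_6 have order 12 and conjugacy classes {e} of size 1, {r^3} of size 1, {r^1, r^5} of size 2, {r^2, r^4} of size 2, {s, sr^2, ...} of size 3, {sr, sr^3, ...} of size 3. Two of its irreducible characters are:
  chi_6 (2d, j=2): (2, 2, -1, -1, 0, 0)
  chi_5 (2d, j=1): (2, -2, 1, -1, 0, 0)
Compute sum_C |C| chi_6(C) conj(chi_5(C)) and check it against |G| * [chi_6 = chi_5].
Sum = 0; so <chi_6, chi_5> = 0 (distinct irreducibles are orthogonal).

Reasoning: Compute term by term over conjugacy classes (|C| * chi_6(C) * conj(chi_5(C))):
  1*(2)*conj(2) + 1*(2)*conj(-2) + 2*(-1)*conj(1) + 2*(-1)*conj(-1) + 3*(0)*conj(0) + 3*(0)*conj(0)
  = (4) + (-4) + (-2) + (2) + (0) + (0)
  = 0.
Dividing by |G| = 12 gives 0/12 = 0, matching the row-orthogonality relation <chi_6, chi_5> = [chi_6 = chi_5].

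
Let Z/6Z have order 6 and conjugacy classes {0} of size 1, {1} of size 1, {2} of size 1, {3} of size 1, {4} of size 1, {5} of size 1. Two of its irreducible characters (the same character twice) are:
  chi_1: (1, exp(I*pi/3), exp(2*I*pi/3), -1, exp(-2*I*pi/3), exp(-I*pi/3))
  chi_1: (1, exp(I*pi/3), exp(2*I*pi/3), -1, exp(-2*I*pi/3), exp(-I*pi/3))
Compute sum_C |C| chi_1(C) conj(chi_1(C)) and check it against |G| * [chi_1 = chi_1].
Sum = 6 = |G| = 6; so <chi_1, chi_1> = 1 (norm-1 confirms irreducibility).

Working: Compute term by term over conjugacy classes (|C| * chi_1(C) * conj(chi_1(C))):
  1*(1)*conj(1) + 1*(exp(I*pi/3))*conj(exp(I*pi/3)) + 1*(exp(2*I*pi/3))*conj(exp(2*I*pi/3)) + 1*(-1)*conj(-1) + 1*(exp(-2*I*pi/3))*conj(exp(-2*I*pi/3)) + 1*(exp(-I*pi/3))*conj(exp(-I*pi/3))
  = (1) + (1) + (1) + (1) + (1) + (1)
  = 6.
(Exp terms are combined using exp(i*s)*conj(exp(i*t)) = exp(i*(s-t)), and sums of them are collapsed using the identity that for every m > 1 the m distinct m-th roots of unity sum to 0, e.g. 1 + exp(2*I*pi/3) + exp(-2*I*pi/3) = 0.)
Dividing by |G| = 6 gives 6/6 = 1, matching the row-orthogonality relation <chi_1, chi_1> = [chi_1 = chi_1].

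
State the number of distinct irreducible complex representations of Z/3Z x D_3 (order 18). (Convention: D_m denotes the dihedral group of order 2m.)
9

Explanation: The number of irreducible complex representations of a finite group equals its number of conjugacy classes. For a direct product, #classes(G x H) = #classes(G) * #classes(H). Z/3Z has 3 classes (abelian), D_3 has 3 classes, so 3 * 3 = 9, so Z/3Z x D_3 (order 18) has exactly 9 irreducible complex representations.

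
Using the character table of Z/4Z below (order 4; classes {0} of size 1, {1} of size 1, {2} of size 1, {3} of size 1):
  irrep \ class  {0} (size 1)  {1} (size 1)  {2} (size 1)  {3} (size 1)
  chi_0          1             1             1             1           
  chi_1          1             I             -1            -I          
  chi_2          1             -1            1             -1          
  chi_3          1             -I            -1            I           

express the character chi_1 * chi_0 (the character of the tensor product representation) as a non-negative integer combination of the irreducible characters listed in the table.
chi_1 tensor chi_0 = chi_1 (all other irreducibles have multiplicity 0).

Why: The character of a tensor product is the pointwise product (chi_1 * chi_0)(C) = chi_1(C) * chi_0(C):
  {0}: (1)*(1), {1}: (I)*(1), {2}: (-1)*(1), {3}: (-I)*(1)
so (chi_1 * chi_0) takes values
  {0} -> 1, {1} -> I, {2} -> -1, {3} -> -I.
Now take the inner product of this character with each irreducible chi from the table, <chi_1*chi_0, chi> = (1/4) sum_C |C| (chi_1*chi_0)(C) conj(chi(C)):
  <chi_1*chi_0, chi_0> = (1/4)[1*(1)*conj(1) + 1*(I)*conj(1) + 1*(-1)*conj(1) + 1*(-I)*conj(1)]
      = (1/4)[(1) + (I) + (-1) + (-I)] = 0/4 = 0
  <chi_1*chi_0, chi_1> = (1/4)[1*(1)*conj(1) + 1*(I)*conj(I) + 1*(-1)*conj(-1) + 1*(-I)*conj(-I)]
      = (1/4)[(1) + (1) + (1) + (1)] = 4/4 = 1
  <chi_1*chi_0, chi_2> = (1/4)[1*(1)*conj(1) + 1*(I)*conj(-1) + 1*(-1)*conj(1) + 1*(-I)*conj(-1)]
      = (1/4)[(1) + (-I) + (-1) + (I)] = 0/4 = 0
  <chi_1*chi_0, chi_3> = (1/4)[1*(1)*conj(1) + 1*(I)*conj(-I) + 1*(-1)*conj(-1) + 1*(-I)*conj(I)]
      = (1/4)[(1) + (-1) + (1) + (-1)] = 0/4 = 0
(Exp terms are combined using exp(i*s)*conj(exp(i*t)) = exp(i*(s-t)), and sums of them are collapsed using the identity that for every m > 1 the m distinct m-th roots of unity sum to 0, e.g. 1 + exp(2*I*pi/3) + exp(-2*I*pi/3) = 0.)
Hence the multiplicities are chi_1: 1. Dimension check: dim(chi_1)*dim(chi_0) = 1*1 = 1 and sum (mult * dim) = 1*1 = 1.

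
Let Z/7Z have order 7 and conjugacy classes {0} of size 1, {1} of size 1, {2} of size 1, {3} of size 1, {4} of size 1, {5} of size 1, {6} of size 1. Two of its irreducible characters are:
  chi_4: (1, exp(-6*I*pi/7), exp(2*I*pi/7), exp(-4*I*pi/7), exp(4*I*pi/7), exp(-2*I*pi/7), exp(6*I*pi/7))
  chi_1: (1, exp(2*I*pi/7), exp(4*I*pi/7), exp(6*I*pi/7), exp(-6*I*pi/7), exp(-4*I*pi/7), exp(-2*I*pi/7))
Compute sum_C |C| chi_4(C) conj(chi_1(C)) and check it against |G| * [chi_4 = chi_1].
Sum = 0; so <chi_4, chi_1> = 0 (distinct irreducibles are orthogonal).

Why: Compute term by term over conjugacy classes (|C| * chi_4(C) * conj(chi_1(C))):
  1*(1)*conj(1) + 1*(exp(-6*I*pi/7))*conj(exp(2*I*pi/7)) + 1*(exp(2*I*pi/7))*conj(exp(4*I*pi/7)) + 1*(exp(-4*I*pi/7))*conj(exp(6*I*pi/7)) + 1*(exp(4*I*pi/7))*conj(exp(-6*I*pi/7)) + 1*(exp(-2*I*pi/7))*conj(exp(-4*I*pi/7)) + 1*(exp(6*I*pi/7))*conj(exp(-2*I*pi/7))
  = (1) + (exp(6*I*pi/7)) + (exp(-2*I*pi/7)) + (exp(4*I*pi/7)) + (exp(-4*I*pi/7)) + (exp(2*I*pi/7)) + (exp(-6*I*pi/7))
  = 0.
(Exp terms are combined using exp(i*s)*conj(exp(i*t)) = exp(i*(s-t)), and sums of them are collapsed using the identity that for every m > 1 the m distinct m-th roots of unity sum to 0, e.g. 1 + exp(2*I*pi/3) + exp(-2*I*pi/3) = 0.)
Dividing by |G| = 7 gives 0/7 = 0, matching the row-orthogonality relation <chi_4, chi_1> = [chi_4 = chi_1].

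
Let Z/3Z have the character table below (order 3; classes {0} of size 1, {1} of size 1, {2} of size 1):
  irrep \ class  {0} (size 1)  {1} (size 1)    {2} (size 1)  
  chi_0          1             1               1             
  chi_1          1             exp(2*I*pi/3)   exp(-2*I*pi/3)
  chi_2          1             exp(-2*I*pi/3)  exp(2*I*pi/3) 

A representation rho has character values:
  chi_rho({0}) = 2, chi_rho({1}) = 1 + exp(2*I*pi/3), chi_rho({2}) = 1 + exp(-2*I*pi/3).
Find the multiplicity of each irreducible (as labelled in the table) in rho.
Multiplicities: chi_0: 1, chi_1: 1, chi_2: 0.

Solution. Use <chi_rho, chi> = (1/|G|) sum_C |C| * chi_rho(C) * conj(chi(C)) with |G| = 3 for each irreducible chi in the table:
  <chi_rho, chi_0> = (1/3)[1*(2)*conj(1) + 1*(1 + exp(2*I*pi/3))*conj(1) + 1*(1 + exp(-2*I*pi/3))*conj(1)]
      = (1/3)[(2) + (1 + exp(2*I*pi/3)) + (1 + exp(-2*I*pi/3))] = 3/3 = 1
  <chi_rho, chi_1> = (1/3)[1*(2)*conj(1) + 1*(1 + exp(2*I*pi/3))*conj(exp(2*I*pi/3)) + 1*(1 + exp(-2*I*pi/3))*conj(exp(-2*I*pi/3))]
      = (1/3)[(2) + (1 + exp(-2*I*pi/3)) + (1 + exp(2*I*pi/3))] = 3/3 = 1
  <chi_rho, chi_2> = (1/3)[1*(2)*conj(1) + 1*(1 + exp(2*I*pi/3))*conj(exp(-2*I*pi/3)) + 1*(1 + exp(-2*I*pi/3))*conj(exp(2*I*pi/3))]
      = (1/3)[(2) + (-1) + (-1)] = 0/3 = 0
(Exp terms are combined using exp(i*s)*conj(exp(i*t)) = exp(i*(s-t)), and sums of them are collapsed using the identity that for every m > 1 the m distinct m-th roots of unity sum to 0, e.g. 1 + exp(2*I*pi/3) + exp(-2*I*pi/3) = 0.)
Dimension check: dim(rho) = sum (mult * dim) = 1*1 + 1*1 + 0*1 = 2 = chi_rho(e) = 2.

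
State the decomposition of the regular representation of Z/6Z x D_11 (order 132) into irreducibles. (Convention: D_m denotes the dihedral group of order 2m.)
Each irreducible V_i of dimension d_i appears with multiplicity d_i, i.e. rho_reg = (direct sum over all irreducibles V_i) d_i V_i. The irreducible dimensions for Z/6Z x D_11 are 1, 1, 1, 1, 1, 1, 1, 1, 1, 1, 1, 1, 2, 2, 2, 2, 2, 2, 2, 2, 2, 2, 2, 2, 2, 2, 2, 2, 2, 2, 2, 2, 2, 2, 2, 2, 2, 2, 2, 2, 2, 2: 12 irreducibles of dimension 1, each with multiplicity 1; 30 irreducibles of dimension 2, each with multiplicity 2. Total dimension 12*1*1 + 30*2*2 = 132 = |G|.

Explanation: General theorem: in the regular representation of a finite group G, each irreducible appears with multiplicity equal to its dimension. Check: dim(rho_reg) = sum d_i^2 = 1 + 1 + 1 + 1 + 1 + 1 + 1 + 1 + 1 + 1 + 1 + 1 + 4 + 4 + 4 + 4 + 4 + 4 + 4 + 4 + 4 + 4 + 4 + 4 + 4 + 4 + 4 + 4 + 4 + 4 + 4 + 4 + 4 + 4 + 4 + 4 + 4 + 4 + 4 + 4 + 4 + 4 = 132 = |G|.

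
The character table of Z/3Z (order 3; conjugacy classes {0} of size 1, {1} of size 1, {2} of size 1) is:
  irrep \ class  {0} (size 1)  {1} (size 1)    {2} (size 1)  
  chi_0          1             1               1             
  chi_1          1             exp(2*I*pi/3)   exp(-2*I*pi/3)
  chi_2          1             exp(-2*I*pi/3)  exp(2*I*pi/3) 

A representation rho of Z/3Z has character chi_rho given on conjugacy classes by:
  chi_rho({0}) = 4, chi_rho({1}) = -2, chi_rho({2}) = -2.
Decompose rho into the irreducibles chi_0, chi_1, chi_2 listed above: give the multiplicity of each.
Multiplicities: chi_0: 0, chi_1: 2, chi_2: 2.

Reasoning: Use <chi_rho, chi> = (1/|G|) sum_C |C| * chi_rho(C) * conj(chi(C)) with |G| = 3 for each irreducible chi in the table:
  <chi_rho, chi_0> = (1/3)[1*(4)*conj(1) + 1*(-2)*conj(1) + 1*(-2)*conj(1)]
      = (1/3)[(4) + (-2) + (-2)] = 0/3 = 0
  <chi_rho, chi_1> = (1/3)[1*(4)*conj(1) + 1*(-2)*conj(exp(2*I*pi/3)) + 1*(-2)*conj(exp(-2*I*pi/3))]
      = (1/3)[(4) + (2 + 2*exp(2*I*pi/3)) + (2 + 2*exp(-2*I*pi/3))] = 6/3 = 2
  <chi_rho, chi_2> = (1/3)[1*(4)*conj(1) + 1*(-2)*conj(exp(-2*I*pi/3)) + 1*(-2)*conj(exp(2*I*pi/3))]
      = (1/3)[(4) + (2 + 2*exp(-2*I*pi/3)) + (2 + 2*exp(2*I*pi/3))] = 6/3 = 2
(Exp terms are combined using exp(i*s)*conj(exp(i*t)) = exp(i*(s-t)), and sums of them are collapsed using the identity that for every m > 1 the m distinct m-th roots of unity sum to 0, e.g. 1 + exp(2*I*pi/3) + exp(-2*I*pi/3) = 0.)
Dimension check: dim(rho) = sum (mult * dim) = 0*1 + 2*1 + 2*1 = 4 = chi_rho(e) = 4.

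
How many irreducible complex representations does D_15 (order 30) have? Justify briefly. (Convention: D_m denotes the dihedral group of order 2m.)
9

Solution. The number of irreducible complex representations of a finite group equals its number of conjugacy classes. D_15 has 9 conjugacy classes ((n+3)/2 for n odd), so D_15 (order 30) has exactly 9 irreducible complex representations.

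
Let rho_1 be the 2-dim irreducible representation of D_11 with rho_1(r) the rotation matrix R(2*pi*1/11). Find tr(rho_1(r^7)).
chi_{rho_1}(r^7) = 2*cos(2*pi*1*7/11) = -2*cos(3*pi/11)

rho_1(r^7) is rotation by angle 2*pi*1*7/11, whose trace is 2*cos(2*pi*1*7/11) = -2*cos(3*pi/11).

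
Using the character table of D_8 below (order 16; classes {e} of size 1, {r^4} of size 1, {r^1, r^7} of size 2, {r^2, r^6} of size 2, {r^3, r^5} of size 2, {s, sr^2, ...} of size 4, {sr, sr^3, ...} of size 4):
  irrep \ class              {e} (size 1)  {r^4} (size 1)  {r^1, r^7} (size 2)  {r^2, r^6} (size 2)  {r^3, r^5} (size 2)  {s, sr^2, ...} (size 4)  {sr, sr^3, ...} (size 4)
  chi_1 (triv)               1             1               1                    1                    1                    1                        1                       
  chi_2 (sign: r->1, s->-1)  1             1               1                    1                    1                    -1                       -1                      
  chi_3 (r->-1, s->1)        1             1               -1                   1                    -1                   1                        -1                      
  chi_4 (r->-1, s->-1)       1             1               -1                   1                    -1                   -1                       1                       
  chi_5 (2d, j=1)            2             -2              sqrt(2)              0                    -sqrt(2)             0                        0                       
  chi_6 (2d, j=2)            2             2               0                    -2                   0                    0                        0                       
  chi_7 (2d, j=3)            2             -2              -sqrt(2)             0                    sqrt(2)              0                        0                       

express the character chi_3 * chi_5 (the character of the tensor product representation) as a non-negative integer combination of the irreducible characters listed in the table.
chi_3 tensor chi_5 = chi_7 (all other irreducibles have multiplicity 0).

Solution. The character of a tensor product is the pointwise product (chi_3 * chi_5)(C) = chi_3(C) * chi_5(C):
  {e}: (1)*(2), {r^4}: (1)*(-2), {r^1, r^7}: (-1)*(sqrt(2)), {r^2, r^6}: (1)*(0), {r^3, r^5}: (-1)*(-sqrt(2)), {s, sr^2, ...}: (1)*(0), {sr, sr^3, ...}: (-1)*(0)
so (chi_3 * chi_5) takes values
  {e} -> 2, {r^4} -> -2, {r^1, r^7} -> -sqrt(2), {r^2, r^6} -> 0, {r^3, r^5} -> sqrt(2), {s, sr^2, ...} -> 0, {sr, sr^3, ...} -> 0.
Now take the inner product of this character with each irreducible chi from the table, <chi_3*chi_5, chi> = (1/16) sum_C |C| (chi_3*chi_5)(C) conj(chi(C)):
  <chi_3*chi_5, chi_1> = (1/16)[1*(2)*conj(1) + 1*(-2)*conj(1) + 2*(-sqrt(2))*conj(1) + 2*(0)*conj(1) + 2*(sqrt(2))*conj(1) + 4*(0)*conj(1) + 4*(0)*conj(1)]
      = (1/16)[(2) + (-2) + (-2*sqrt(2)) + (0) + (2*sqrt(2)) + (0) + (0)] = 0/16 = 0
  <chi_3*chi_5, chi_2> = (1/16)[1*(2)*conj(1) + 1*(-2)*conj(1) + 2*(-sqrt(2))*conj(1) + 2*(0)*conj(1) + 2*(sqrt(2))*conj(1) + 4*(0)*conj(-1) + 4*(0)*conj(-1)]
      = (1/16)[(2) + (-2) + (-2*sqrt(2)) + (0) + (2*sqrt(2)) + (0) + (0)] = 0/16 = 0
  <chi_3*chi_5, chi_3> = (1/16)[1*(2)*conj(1) + 1*(-2)*conj(1) + 2*(-sqrt(2))*conj(-1) + 2*(0)*conj(1) + 2*(sqrt(2))*conj(-1) + 4*(0)*conj(1) + 4*(0)*conj(-1)]
      = (1/16)[(2) + (-2) + (2*sqrt(2)) + (0) + (-2*sqrt(2)) + (0) + (0)] = 0/16 = 0
  <chi_3*chi_5, chi_4> = (1/16)[1*(2)*conj(1) + 1*(-2)*conj(1) + 2*(-sqrt(2))*conj(-1) + 2*(0)*conj(1) + 2*(sqrt(2))*conj(-1) + 4*(0)*conj(-1) + 4*(0)*conj(1)]
      = (1/16)[(2) + (-2) + (2*sqrt(2)) + (0) + (-2*sqrt(2)) + (0) + (0)] = 0/16 = 0
  <chi_3*chi_5, chi_5> = (1/16)[1*(2)*conj(2) + 1*(-2)*conj(-2) + 2*(-sqrt(2))*conj(sqrt(2)) + 2*(0)*conj(0) + 2*(sqrt(2))*conj(-sqrt(2)) + 4*(0)*conj(0) + 4*(0)*conj(0)]
      = (1/16)[(4) + (4) + (-4) + (0) + (-4) + (0) + (0)] = 0/16 = 0
  <chi_3*chi_5, chi_6> = (1/16)[1*(2)*conj(2) + 1*(-2)*conj(2) + 2*(-sqrt(2))*conj(0) + 2*(0)*conj(-2) + 2*(sqrt(2))*conj(0) + 4*(0)*conj(0) + 4*(0)*conj(0)]
      = (1/16)[(4) + (-4) + (0) + (0) + (0) + (0) + (0)] = 0/16 = 0
  <chi_3*chi_5, chi_7> = (1/16)[1*(2)*conj(2) + 1*(-2)*conj(-2) + 2*(-sqrt(2))*conj(-sqrt(2)) + 2*(0)*conj(0) + 2*(sqrt(2))*conj(sqrt(2)) + 4*(0)*conj(0) + 4*(0)*conj(0)]
      = (1/16)[(4) + (4) + (4) + (0) + (4) + (0) + (0)] = 16/16 = 1
Hence the multiplicities are chi_7: 1. Dimension check: dim(chi_3)*dim(chi_5) = 1*2 = 2 and sum (mult * dim) = 1*2 = 2.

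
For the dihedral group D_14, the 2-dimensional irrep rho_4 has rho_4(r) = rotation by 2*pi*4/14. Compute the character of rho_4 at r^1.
chi_{rho_4}(r^1) = 2*cos(2*pi*4*1/14) = -2*cos(3*pi/7)

Reasoning: rho_4(r^1) is rotation by angle 2*pi*4*1/14, whose trace is 2*cos(2*pi*4*1/14) = -2*cos(3*pi/7).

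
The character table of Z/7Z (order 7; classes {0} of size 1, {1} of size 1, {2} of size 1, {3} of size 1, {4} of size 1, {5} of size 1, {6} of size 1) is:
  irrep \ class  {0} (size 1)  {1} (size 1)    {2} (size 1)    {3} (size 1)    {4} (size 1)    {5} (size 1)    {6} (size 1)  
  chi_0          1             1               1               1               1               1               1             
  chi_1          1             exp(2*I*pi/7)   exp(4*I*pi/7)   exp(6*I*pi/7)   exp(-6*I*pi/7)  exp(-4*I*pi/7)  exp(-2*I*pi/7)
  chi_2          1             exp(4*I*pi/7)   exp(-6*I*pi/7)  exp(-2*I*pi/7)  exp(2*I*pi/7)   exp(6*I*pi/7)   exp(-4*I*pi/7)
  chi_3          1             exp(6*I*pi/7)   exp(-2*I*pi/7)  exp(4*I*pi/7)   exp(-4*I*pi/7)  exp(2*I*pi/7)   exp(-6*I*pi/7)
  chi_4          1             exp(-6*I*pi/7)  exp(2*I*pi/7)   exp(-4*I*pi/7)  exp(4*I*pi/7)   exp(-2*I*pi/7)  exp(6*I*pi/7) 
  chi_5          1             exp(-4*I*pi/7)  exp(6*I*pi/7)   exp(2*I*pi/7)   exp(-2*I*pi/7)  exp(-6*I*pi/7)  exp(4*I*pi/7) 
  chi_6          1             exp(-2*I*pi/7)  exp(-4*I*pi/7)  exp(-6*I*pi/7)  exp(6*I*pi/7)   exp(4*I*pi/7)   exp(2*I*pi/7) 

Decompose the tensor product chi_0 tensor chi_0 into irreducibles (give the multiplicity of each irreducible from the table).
chi_0 tensor chi_0 = chi_0 (all other irreducibles have multiplicity 0).

Derivation: The character of a tensor product is the pointwise product (chi_0 * chi_0)(C) = chi_0(C) * chi_0(C):
  {0}: (1)*(1), {1}: (1)*(1), {2}: (1)*(1), {3}: (1)*(1), {4}: (1)*(1), {5}: (1)*(1), {6}: (1)*(1)
so (chi_0 * chi_0) takes values
  {0} -> 1, {1} -> 1, {2} -> 1, {3} -> 1, {4} -> 1, {5} -> 1, {6} -> 1.
Now take the inner product of this character with each irreducible chi from the table, <chi_0*chi_0, chi> = (1/7) sum_C |C| (chi_0*chi_0)(C) conj(chi(C)):
  <chi_0*chi_0, chi_0> = (1/7)[1*(1)*conj(1) + 1*(1)*conj(1) + 1*(1)*conj(1) + 1*(1)*conj(1) + 1*(1)*conj(1) + 1*(1)*conj(1) + 1*(1)*conj(1)]
      = (1/7)[(1) + (1) + (1) + (1) + (1) + (1) + (1)] = 7/7 = 1
  <chi_0*chi_0, chi_1> = (1/7)[1*(1)*conj(1) + 1*(1)*conj(exp(2*I*pi/7)) + 1*(1)*conj(exp(4*I*pi/7)) + 1*(1)*conj(exp(6*I*pi/7)) + 1*(1)*conj(exp(-6*I*pi/7)) + 1*(1)*conj(exp(-4*I*pi/7)) + 1*(1)*conj(exp(-2*I*pi/7))]
      = (1/7)[(1) + (exp(-2*I*pi/7)) + (exp(-4*I*pi/7)) + (exp(-6*I*pi/7)) + (exp(6*I*pi/7)) + (exp(4*I*pi/7)) + (exp(2*I*pi/7))] = 0/7 = 0
  <chi_0*chi_0, chi_2> = (1/7)[1*(1)*conj(1) + 1*(1)*conj(exp(4*I*pi/7)) + 1*(1)*conj(exp(-6*I*pi/7)) + 1*(1)*conj(exp(-2*I*pi/7)) + 1*(1)*conj(exp(2*I*pi/7)) + 1*(1)*conj(exp(6*I*pi/7)) + 1*(1)*conj(exp(-4*I*pi/7))]
      = (1/7)[(1) + (exp(-4*I*pi/7)) + (exp(6*I*pi/7)) + (exp(2*I*pi/7)) + (exp(-2*I*pi/7)) + (exp(-6*I*pi/7)) + (exp(4*I*pi/7))] = 0/7 = 0
  <chi_0*chi_0, chi_3> = (1/7)[1*(1)*conj(1) + 1*(1)*conj(exp(6*I*pi/7)) + 1*(1)*conj(exp(-2*I*pi/7)) + 1*(1)*conj(exp(4*I*pi/7)) + 1*(1)*conj(exp(-4*I*pi/7)) + 1*(1)*conj(exp(2*I*pi/7)) + 1*(1)*conj(exp(-6*I*pi/7))]
      = (1/7)[(1) + (exp(-6*I*pi/7)) + (exp(2*I*pi/7)) + (exp(-4*I*pi/7)) + (exp(4*I*pi/7)) + (exp(-2*I*pi/7)) + (exp(6*I*pi/7))] = 0/7 = 0
  <chi_0*chi_0, chi_4> = (1/7)[1*(1)*conj(1) + 1*(1)*conj(exp(-6*I*pi/7)) + 1*(1)*conj(exp(2*I*pi/7)) + 1*(1)*conj(exp(-4*I*pi/7)) + 1*(1)*conj(exp(4*I*pi/7)) + 1*(1)*conj(exp(-2*I*pi/7)) + 1*(1)*conj(exp(6*I*pi/7))]
      = (1/7)[(1) + (exp(6*I*pi/7)) + (exp(-2*I*pi/7)) + (exp(4*I*pi/7)) + (exp(-4*I*pi/7)) + (exp(2*I*pi/7)) + (exp(-6*I*pi/7))] = 0/7 = 0
  <chi_0*chi_0, chi_5> = (1/7)[1*(1)*conj(1) + 1*(1)*conj(exp(-4*I*pi/7)) + 1*(1)*conj(exp(6*I*pi/7)) + 1*(1)*conj(exp(2*I*pi/7)) + 1*(1)*conj(exp(-2*I*pi/7)) + 1*(1)*conj(exp(-6*I*pi/7)) + 1*(1)*conj(exp(4*I*pi/7))]
      = (1/7)[(1) + (exp(4*I*pi/7)) + (exp(-6*I*pi/7)) + (exp(-2*I*pi/7)) + (exp(2*I*pi/7)) + (exp(6*I*pi/7)) + (exp(-4*I*pi/7))] = 0/7 = 0
  <chi_0*chi_0, chi_6> = (1/7)[1*(1)*conj(1) + 1*(1)*conj(exp(-2*I*pi/7)) + 1*(1)*conj(exp(-4*I*pi/7)) + 1*(1)*conj(exp(-6*I*pi/7)) + 1*(1)*conj(exp(6*I*pi/7)) + 1*(1)*conj(exp(4*I*pi/7)) + 1*(1)*conj(exp(2*I*pi/7))]
      = (1/7)[(1) + (exp(2*I*pi/7)) + (exp(4*I*pi/7)) + (exp(6*I*pi/7)) + (exp(-6*I*pi/7)) + (exp(-4*I*pi/7)) + (exp(-2*I*pi/7))] = 0/7 = 0
(Exp terms are combined using exp(i*s)*conj(exp(i*t)) = exp(i*(s-t)), and sums of them are collapsed using the identity that for every m > 1 the m distinct m-th roots of unity sum to 0, e.g. 1 + exp(2*I*pi/3) + exp(-2*I*pi/3) = 0.)
Hence the multiplicities are chi_0: 1. Dimension check: dim(chi_0)*dim(chi_0) = 1*1 = 1 and sum (mult * dim) = 1*1 = 1.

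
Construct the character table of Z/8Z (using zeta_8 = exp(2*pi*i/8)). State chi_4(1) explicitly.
Character table of Z/8Z (irreps indexed chi_0,...,chi_7 with chi_k(m) = zeta_8^(k*m), zeta_8 = exp(2*pi*i/8)):
  irrep \ class  {0} (size 1)  {1} (size 1)    {2} (size 1)  {3} (size 1)    {4} (size 1)  {5} (size 1)    {6} (size 1)  {7} (size 1)  
  chi_0          1             1               1             1               1             1               1             1             
  chi_1          1             exp(I*pi/4)     I             exp(3*I*pi/4)   -1            exp(-3*I*pi/4)  -I            exp(-I*pi/4)  
  chi_2          1             I               -1            -I              1             I               -1            -I            
  chi_3          1             exp(3*I*pi/4)   -I            exp(I*pi/4)     -1            exp(-I*pi/4)    I             exp(-3*I*pi/4)
  chi_4          1             -1              1             -1              1             -1              1             -1            
  chi_5          1             exp(-3*I*pi/4)  I             exp(-I*pi/4)    -1            exp(I*pi/4)     -I            exp(3*I*pi/4) 
  chi_6          1             -I              -1            I               1             -I              -1            I             
  chi_7          1             exp(-I*pi/4)    -I            exp(-3*I*pi/4)  -1            exp(3*I*pi/4)   I             exp(I*pi/4)   

Spot check: chi_4(1) = zeta_8^(4*1) = zeta_8^4 = -1.

Explanation: Z/8Z is abelian, so all 8 irreducible complex representations are 1-dimensional. They are given by chi_k(m) = zeta_8^(k*m) for k = 0,...,7. Row orthogonality: sum_m chi_k(m) conj(chi_l(m)) = 8 * [k = l].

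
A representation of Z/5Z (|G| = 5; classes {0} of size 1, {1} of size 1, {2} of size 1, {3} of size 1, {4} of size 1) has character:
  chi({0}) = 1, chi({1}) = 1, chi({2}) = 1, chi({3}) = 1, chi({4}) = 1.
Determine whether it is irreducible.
Irreducible: <chi, chi> = 1.

Details: <chi, chi> = (1/|G|) sum_C |C| * |chi(C)|^2 = (1/5)[1*|1|^2 + 1*|1|^2 + 1*|1|^2 + 1*|1|^2 + 1*|1|^2]
  = (1/5)[(1) + (1) + (1) + (1) + (1)] = 5/5 = 1.
(Exp terms are combined using exp(i*s)*conj(exp(i*t)) = exp(i*(s-t)), and sums of them are collapsed using the identity that for every m > 1 the m distinct m-th roots of unity sum to 0, e.g. 1 + exp(2*I*pi/3) + exp(-2*I*pi/3) = 0.)
A character is irreducible iff <chi, chi> = 1, so this representation is irreducible.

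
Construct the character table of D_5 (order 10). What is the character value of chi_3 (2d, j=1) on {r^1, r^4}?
Conjugacy classes: {e} of size 1, {r^1, r^4} of size 2, {r^2, r^3} of size 2, {s, sr, ..., sr^4} of size 5.
Character table:
  irrep \ class              {e} (size 1)  {r^1, r^4} (size 2)  {r^2, r^3} (size 2)  {s, sr, ..., sr^4} (size 5)
  chi_1 (triv)               1             1                    1                    1                          
  chi_2 (sign: r->1, s->-1)  1             1                    1                    -1                         
  chi_3 (2d, j=1)            2             -1/2 + sqrt(5)/2     -sqrt(5)/2 - 1/2     0                          
  chi_4 (2d, j=2)            2             -sqrt(5)/2 - 1/2     -1/2 + sqrt(5)/2     0                          

Spot check: chi_3 (2d, j=1) on {r^1, r^4} = -1/2 + sqrt(5)/2.

Working: D_5 has order 2*5 = 10 with 4 conjugacy classes, hence 4 irreducibles. Sum of squared dims 1 + 1 + 4 + 4 = 10 = |G|. Linear characters come from the abelianisation; the 2-dimensional irreps have character r^k -> 2*cos(2*pi*j*k/5), reflections -> 0.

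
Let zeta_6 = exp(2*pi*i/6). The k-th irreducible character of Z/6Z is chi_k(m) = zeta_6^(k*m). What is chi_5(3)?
chi_5(3) = zeta_6^15 = -1

Justification: chi_5(3) = zeta_6^(5*3) = zeta_6^15. Since zeta_6^6 = 1, this equals zeta_6^3 = exp(2*pi*i*3/6) = -1.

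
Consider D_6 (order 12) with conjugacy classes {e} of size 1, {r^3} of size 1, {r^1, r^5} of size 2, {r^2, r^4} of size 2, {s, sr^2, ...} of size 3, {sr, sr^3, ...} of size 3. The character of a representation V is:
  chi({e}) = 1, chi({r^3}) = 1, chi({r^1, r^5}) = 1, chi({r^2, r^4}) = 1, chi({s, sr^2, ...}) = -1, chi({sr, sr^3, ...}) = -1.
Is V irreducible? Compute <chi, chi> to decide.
Irreducible: <chi, chi> = 1.

Why: <chi, chi> = (1/|G|) sum_C |C| * |chi(C)|^2 = (1/12)[1*|1|^2 + 1*|1|^2 + 2*|1|^2 + 2*|1|^2 + 3*|-1|^2 + 3*|-1|^2]
  = (1/12)[(1) + (1) + (2) + (2) + (3) + (3)] = 12/12 = 1.
A character is irreducible iff <chi, chi> = 1, so this representation is irreducible.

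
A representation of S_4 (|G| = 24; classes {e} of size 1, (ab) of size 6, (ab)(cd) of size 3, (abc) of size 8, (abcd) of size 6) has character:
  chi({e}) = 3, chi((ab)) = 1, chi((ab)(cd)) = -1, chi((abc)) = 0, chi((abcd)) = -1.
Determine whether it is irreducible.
Irreducible: <chi, chi> = 1.

Derivation: <chi, chi> = (1/|G|) sum_C |C| * |chi(C)|^2 = (1/24)[1*|3|^2 + 6*|1|^2 + 3*|-1|^2 + 8*|0|^2 + 6*|-1|^2]
  = (1/24)[(9) + (6) + (3) + (0) + (6)] = 24/24 = 1.
A character is irreducible iff <chi, chi> = 1, so this representation is irreducible.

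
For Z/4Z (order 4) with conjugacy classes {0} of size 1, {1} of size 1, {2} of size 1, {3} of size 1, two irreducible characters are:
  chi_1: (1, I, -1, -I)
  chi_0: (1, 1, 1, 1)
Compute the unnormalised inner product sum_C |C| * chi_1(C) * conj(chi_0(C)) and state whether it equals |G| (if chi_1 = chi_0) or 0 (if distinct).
Sum = 0; so <chi_1, chi_0> = 0 (distinct irreducibles are orthogonal).

Reasoning: Compute term by term over conjugacy classes (|C| * chi_1(C) * conj(chi_0(C))):
  1*(1)*conj(1) + 1*(I)*conj(1) + 1*(-1)*conj(1) + 1*(-I)*conj(1)
  = (1) + (I) + (-1) + (-I)
  = 0.
(Exp terms are combined using exp(i*s)*conj(exp(i*t)) = exp(i*(s-t)), and sums of them are collapsed using the identity that for every m > 1 the m distinct m-th roots of unity sum to 0, e.g. 1 + exp(2*I*pi/3) + exp(-2*I*pi/3) = 0.)
Dividing by |G| = 4 gives 0/4 = 0, matching the row-orthogonality relation <chi_1, chi_0> = [chi_1 = chi_0].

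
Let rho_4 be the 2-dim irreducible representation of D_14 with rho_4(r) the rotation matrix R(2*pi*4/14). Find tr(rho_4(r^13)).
chi_{rho_4}(r^13) = 2*cos(2*pi*4*13/14) = -2*cos(3*pi/7)

rho_4(r^13) is rotation by angle 2*pi*4*13/14, whose trace is 2*cos(2*pi*4*13/14) = -2*cos(3*pi/7).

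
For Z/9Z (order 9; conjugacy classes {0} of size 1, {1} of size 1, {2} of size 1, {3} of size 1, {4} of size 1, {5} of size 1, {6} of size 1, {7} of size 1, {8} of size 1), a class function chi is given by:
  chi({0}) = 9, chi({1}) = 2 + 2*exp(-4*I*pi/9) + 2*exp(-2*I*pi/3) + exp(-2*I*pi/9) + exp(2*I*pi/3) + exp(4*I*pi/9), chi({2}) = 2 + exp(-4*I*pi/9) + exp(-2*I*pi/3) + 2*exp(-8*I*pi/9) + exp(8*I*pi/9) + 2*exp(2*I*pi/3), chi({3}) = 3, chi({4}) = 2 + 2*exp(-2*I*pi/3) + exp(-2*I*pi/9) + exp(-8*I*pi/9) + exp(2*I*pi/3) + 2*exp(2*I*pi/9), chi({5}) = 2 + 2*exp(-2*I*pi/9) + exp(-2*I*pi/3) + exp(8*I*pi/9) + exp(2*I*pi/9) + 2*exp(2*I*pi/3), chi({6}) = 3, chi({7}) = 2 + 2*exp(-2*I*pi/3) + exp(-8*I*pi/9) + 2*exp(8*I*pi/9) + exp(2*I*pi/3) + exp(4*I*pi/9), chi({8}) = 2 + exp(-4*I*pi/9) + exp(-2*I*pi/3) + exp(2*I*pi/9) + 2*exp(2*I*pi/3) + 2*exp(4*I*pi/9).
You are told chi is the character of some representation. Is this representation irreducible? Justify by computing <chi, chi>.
Not irreducible (reducible): <chi, chi> = 15 > 1.

Argument: <chi, chi> = (1/|G|) sum_C |C| * |chi(C)|^2 = (1/9)[1*|9|^2 + 1*|2 + 2*exp(-4*I*pi/9) + 2*exp(-2*I*pi/3) + exp(-2*I*pi/9) + exp(2*I*pi/3) + exp(4*I*pi/9)|^2 + 1*|2 + exp(-4*I*pi/9) + exp(-2*I*pi/3) + 2*exp(-8*I*pi/9) + exp(8*I*pi/9) + 2*exp(2*I*pi/3)|^2 + 1*|3|^2 + 1*|2 + 2*exp(-2*I*pi/3) + exp(-2*I*pi/9) + exp(-8*I*pi/9) + exp(2*I*pi/3) + 2*exp(2*I*pi/9)|^2 + 1*|2 + 2*exp(-2*I*pi/9) + exp(-2*I*pi/3) + exp(8*I*pi/9) + exp(2*I*pi/9) + 2*exp(2*I*pi/3)|^2 + 1*|3|^2 + 1*|2 + 2*exp(-2*I*pi/3) + exp(-8*I*pi/9) + 2*exp(8*I*pi/9) + exp(2*I*pi/3) + exp(4*I*pi/9)|^2 + 1*|2 + exp(-4*I*pi/9) + exp(-2*I*pi/3) + exp(2*I*pi/9) + 2*exp(2*I*pi/3) + 2*exp(4*I*pi/9)|^2]
  = (1/9)[(81) + (15 + 8*exp(-4*I*pi/9) + 9*exp(-2*I*pi/3) + 9*exp(-2*I*pi/9) + 7*exp(-8*I*pi/9) + 7*exp(8*I*pi/9) + 9*exp(2*I*pi/9) + 9*exp(2*I*pi/3) + 8*exp(4*I*pi/9)) + (15 + 9*exp(-4*I*pi/9) + 9*exp(-2*I*pi/3) + 7*exp(-2*I*pi/9) + 8*exp(-8*I*pi/9) + 8*exp(8*I*pi/9) + 7*exp(2*I*pi/9) + 9*exp(2*I*pi/3) + 9*exp(4*I*pi/9)) + (9) + (15 + 9*exp(-2*I*pi/3) + 7*exp(-4*I*pi/9) + 8*exp(-2*I*pi/9) + 9*exp(-8*I*pi/9) + 9*exp(8*I*pi/9) + 8*exp(2*I*pi/9) + 7*exp(4*I*pi/9) + 9*exp(2*I*pi/3)) + (15 + 9*exp(-2*I*pi/3) + 7*exp(-4*I*pi/9) + 8*exp(-2*I*pi/9) + 9*exp(-8*I*pi/9) + 9*exp(8*I*pi/9) + 8*exp(2*I*pi/9) + 7*exp(4*I*pi/9) + 9*exp(2*I*pi/3)) + (9) + (15 + 9*exp(-4*I*pi/9) + 9*exp(-2*I*pi/3) + 7*exp(-2*I*pi/9) + 8*exp(-8*I*pi/9) + 8*exp(8*I*pi/9) + 7*exp(2*I*pi/9) + 9*exp(2*I*pi/3) + 9*exp(4*I*pi/9)) + (15 + 8*exp(-4*I*pi/9) + 9*exp(-2*I*pi/3) + 9*exp(-2*I*pi/9) + 7*exp(-8*I*pi/9) + 7*exp(8*I*pi/9) + 9*exp(2*I*pi/9) + 9*exp(2*I*pi/3) + 8*exp(4*I*pi/9))] = 135/9 = 15.
(Exp terms are combined using exp(i*s)*conj(exp(i*t)) = exp(i*(s-t)), and sums of them are collapsed using the identity that for every m > 1 the m distinct m-th roots of unity sum to 0, e.g. 1 + exp(2*I*pi/3) + exp(-2*I*pi/3) = 0.)
A character is irreducible iff <chi, chi> = 1, so this representation is reducible.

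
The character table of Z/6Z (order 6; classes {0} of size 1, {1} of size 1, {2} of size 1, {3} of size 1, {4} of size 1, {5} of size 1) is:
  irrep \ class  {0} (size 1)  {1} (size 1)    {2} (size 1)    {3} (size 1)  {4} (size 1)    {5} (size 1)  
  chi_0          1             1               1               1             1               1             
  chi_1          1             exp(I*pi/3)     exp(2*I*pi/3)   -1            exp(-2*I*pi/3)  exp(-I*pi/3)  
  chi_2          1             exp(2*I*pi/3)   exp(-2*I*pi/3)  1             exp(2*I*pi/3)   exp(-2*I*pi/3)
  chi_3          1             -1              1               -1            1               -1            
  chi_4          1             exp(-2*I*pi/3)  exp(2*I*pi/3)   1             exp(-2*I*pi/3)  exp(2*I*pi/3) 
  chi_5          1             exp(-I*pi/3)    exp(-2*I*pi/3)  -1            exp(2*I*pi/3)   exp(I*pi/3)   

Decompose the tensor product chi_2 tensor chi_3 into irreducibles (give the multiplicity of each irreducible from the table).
chi_2 tensor chi_3 = chi_5 (all other irreducibles have multiplicity 0).

The character of a tensor product is the pointwise product (chi_2 * chi_3)(C) = chi_2(C) * chi_3(C):
  {0}: (1)*(1), {1}: (exp(2*I*pi/3))*(-1), {2}: (exp(-2*I*pi/3))*(1), {3}: (1)*(-1), {4}: (exp(2*I*pi/3))*(1), {5}: (exp(-2*I*pi/3))*(-1)
so (chi_2 * chi_3) takes values
  {0} -> 1, {1} -> -exp(2*I*pi/3), {2} -> exp(-2*I*pi/3), {3} -> -1, {4} -> exp(2*I*pi/3), {5} -> -exp(-2*I*pi/3).
Now take the inner product of this character with each irreducible chi from the table, <chi_2*chi_3, chi> = (1/6) sum_C |C| (chi_2*chi_3)(C) conj(chi(C)):
  <chi_2*chi_3, chi_0> = (1/6)[1*(1)*conj(1) + 1*(-exp(2*I*pi/3))*conj(1) + 1*(exp(-2*I*pi/3))*conj(1) + 1*(-1)*conj(1) + 1*(exp(2*I*pi/3))*conj(1) + 1*(-exp(-2*I*pi/3))*conj(1)]
      = (1/6)[(1) + (-exp(2*I*pi/3)) + (exp(-2*I*pi/3)) + (-1) + (exp(2*I*pi/3)) + (-exp(-2*I*pi/3))] = 0/6 = 0
  <chi_2*chi_3, chi_1> = (1/6)[1*(1)*conj(1) + 1*(-exp(2*I*pi/3))*conj(exp(I*pi/3)) + 1*(exp(-2*I*pi/3))*conj(exp(2*I*pi/3)) + 1*(-1)*conj(-1) + 1*(exp(2*I*pi/3))*conj(exp(-2*I*pi/3)) + 1*(-exp(-2*I*pi/3))*conj(exp(-I*pi/3))]
      = (1/6)[(1) + (-exp(I*pi/3)) + (exp(2*I*pi/3)) + (1) + (exp(-2*I*pi/3)) + (-exp(-I*pi/3))] = 0/6 = 0
  <chi_2*chi_3, chi_2> = (1/6)[1*(1)*conj(1) + 1*(-exp(2*I*pi/3))*conj(exp(2*I*pi/3)) + 1*(exp(-2*I*pi/3))*conj(exp(-2*I*pi/3)) + 1*(-1)*conj(1) + 1*(exp(2*I*pi/3))*conj(exp(2*I*pi/3)) + 1*(-exp(-2*I*pi/3))*conj(exp(-2*I*pi/3))]
      = (1/6)[(1) + (-1) + (1) + (-1) + (1) + (-1)] = 0/6 = 0
  <chi_2*chi_3, chi_3> = (1/6)[1*(1)*conj(1) + 1*(-exp(2*I*pi/3))*conj(-1) + 1*(exp(-2*I*pi/3))*conj(1) + 1*(-1)*conj(-1) + 1*(exp(2*I*pi/3))*conj(1) + 1*(-exp(-2*I*pi/3))*conj(-1)]
      = (1/6)[(1) + (exp(2*I*pi/3)) + (exp(-2*I*pi/3)) + (1) + (exp(2*I*pi/3)) + (exp(-2*I*pi/3))] = 0/6 = 0
  <chi_2*chi_3, chi_4> = (1/6)[1*(1)*conj(1) + 1*(-exp(2*I*pi/3))*conj(exp(-2*I*pi/3)) + 1*(exp(-2*I*pi/3))*conj(exp(2*I*pi/3)) + 1*(-1)*conj(1) + 1*(exp(2*I*pi/3))*conj(exp(-2*I*pi/3)) + 1*(-exp(-2*I*pi/3))*conj(exp(2*I*pi/3))]
      = (1/6)[(1) + (-exp(-2*I*pi/3)) + (exp(2*I*pi/3)) + (-1) + (exp(-2*I*pi/3)) + (-exp(2*I*pi/3))] = 0/6 = 0
  <chi_2*chi_3, chi_5> = (1/6)[1*(1)*conj(1) + 1*(-exp(2*I*pi/3))*conj(exp(-I*pi/3)) + 1*(exp(-2*I*pi/3))*conj(exp(-2*I*pi/3)) + 1*(-1)*conj(-1) + 1*(exp(2*I*pi/3))*conj(exp(2*I*pi/3)) + 1*(-exp(-2*I*pi/3))*conj(exp(I*pi/3))]
      = (1/6)[(1) + (1) + (1) + (1) + (1) + (1)] = 6/6 = 1
(Exp terms are combined using exp(i*s)*conj(exp(i*t)) = exp(i*(s-t)), and sums of them are collapsed using the identity that for every m > 1 the m distinct m-th roots of unity sum to 0, e.g. 1 + exp(2*I*pi/3) + exp(-2*I*pi/3) = 0.)
Hence the multiplicities are chi_5: 1. Dimension check: dim(chi_2)*dim(chi_3) = 1*1 = 1 and sum (mult * dim) = 1*1 = 1.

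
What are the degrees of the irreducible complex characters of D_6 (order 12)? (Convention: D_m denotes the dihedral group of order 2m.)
Dimensions: 1, 1, 1, 1, 2, 2

Proof sketch: There are 6 irreducibles (= number of conjugacy classes). Their dimensions d_i satisfy sum d_i^2 = |G| = 12: 1 + 1 + 1 + 1 + 4 + 4 = 12.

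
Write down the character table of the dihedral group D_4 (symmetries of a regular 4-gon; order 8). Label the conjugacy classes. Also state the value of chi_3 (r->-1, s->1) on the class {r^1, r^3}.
Conjugacy classes: {e} of size 1, {r^2} of size 1, {r^1, r^3} of size 2, {s, sr^2, ...} of size 2, {sr, sr^3, ...} of size 2.
Character table:
  irrep \ class              {e} (size 1)  {r^2} (size 1)  {r^1, r^3} (size 2)  {s, sr^2, ...} (size 2)  {sr, sr^3, ...} (size 2)
  chi_1 (triv)               1             1               1                    1                        1                       
  chi_2 (sign: r->1, s->-1)  1             1               1                    -1                       -1                      
  chi_3 (r->-1, s->1)        1             1               -1                   1                        -1                      
  chi_4 (r->-1, s->-1)       1             1               -1                   -1                       1                       
  chi_5 (2d, j=1)            2             -2              0                    0                        0                       

Spot check: chi_3 (r->-1, s->1) on {r^1, r^3} = -1.

Working: D_4 has order 2*4 = 8 with 5 conjugacy classes, hence 5 irreducibles. Sum of squared dims 1 + 1 + 1 + 1 + 4 = 8 = |G|. Linear characters come from the abelianisation; the 2-dimensional irreps have character r^k -> 2*cos(2*pi*j*k/4), reflections -> 0.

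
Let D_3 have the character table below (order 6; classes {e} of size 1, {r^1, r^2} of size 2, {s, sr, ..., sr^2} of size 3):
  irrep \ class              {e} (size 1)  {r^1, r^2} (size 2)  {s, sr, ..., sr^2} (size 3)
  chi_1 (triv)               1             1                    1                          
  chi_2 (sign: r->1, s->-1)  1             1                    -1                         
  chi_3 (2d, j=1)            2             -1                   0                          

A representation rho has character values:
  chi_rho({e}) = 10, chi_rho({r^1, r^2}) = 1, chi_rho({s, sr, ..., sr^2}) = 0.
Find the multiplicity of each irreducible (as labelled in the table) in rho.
Multiplicities: chi_1: 2, chi_2: 2, chi_3: 3.

Argument: Use <chi_rho, chi> = (1/|G|) sum_C |C| * chi_rho(C) * conj(chi(C)) with |G| = 6 for each irreducible chi in the table:
  <chi_rho, chi_1> = (1/6)[1*(10)*conj(1) + 2*(1)*conj(1) + 3*(0)*conj(1)]
      = (1/6)[(10) + (2) + (0)] = 12/6 = 2
  <chi_rho, chi_2> = (1/6)[1*(10)*conj(1) + 2*(1)*conj(1) + 3*(0)*conj(-1)]
      = (1/6)[(10) + (2) + (0)] = 12/6 = 2
  <chi_rho, chi_3> = (1/6)[1*(10)*conj(2) + 2*(1)*conj(-1) + 3*(0)*conj(0)]
      = (1/6)[(20) + (-2) + (0)] = 18/6 = 3
Dimension check: dim(rho) = sum (mult * dim) = 2*1 + 2*1 + 3*2 = 10 = chi_rho(e) = 10.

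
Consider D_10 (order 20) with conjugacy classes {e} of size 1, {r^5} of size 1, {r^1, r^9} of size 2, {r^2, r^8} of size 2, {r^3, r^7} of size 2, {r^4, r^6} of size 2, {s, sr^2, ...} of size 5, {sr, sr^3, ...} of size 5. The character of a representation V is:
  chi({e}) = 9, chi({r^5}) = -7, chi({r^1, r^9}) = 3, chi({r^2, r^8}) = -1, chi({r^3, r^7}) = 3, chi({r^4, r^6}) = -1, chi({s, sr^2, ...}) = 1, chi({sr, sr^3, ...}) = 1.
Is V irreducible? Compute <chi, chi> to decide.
Not irreducible (reducible): <chi, chi> = 9 > 1.

Explanation: <chi, chi> = (1/|G|) sum_C |C| * |chi(C)|^2 = (1/20)[1*|9|^2 + 1*|-7|^2 + 2*|3|^2 + 2*|-1|^2 + 2*|3|^2 + 2*|-1|^2 + 5*|1|^2 + 5*|1|^2]
  = (1/20)[(81) + (49) + (18) + (2) + (18) + (2) + (5) + (5)] = 180/20 = 9.
A character is irreducible iff <chi, chi> = 1, so this representation is reducible.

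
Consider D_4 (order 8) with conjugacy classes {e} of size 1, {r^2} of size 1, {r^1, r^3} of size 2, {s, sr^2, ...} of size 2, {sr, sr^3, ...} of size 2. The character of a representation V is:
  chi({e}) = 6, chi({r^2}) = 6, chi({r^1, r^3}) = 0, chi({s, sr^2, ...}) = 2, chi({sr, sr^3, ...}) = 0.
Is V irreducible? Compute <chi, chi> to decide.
Not irreducible (reducible): <chi, chi> = 10 > 1.

Solution. <chi, chi> = (1/|G|) sum_C |C| * |chi(C)|^2 = (1/8)[1*|6|^2 + 1*|6|^2 + 2*|0|^2 + 2*|2|^2 + 2*|0|^2]
  = (1/8)[(36) + (36) + (0) + (8) + (0)] = 80/8 = 10.
A character is irreducible iff <chi, chi> = 1, so this representation is reducible.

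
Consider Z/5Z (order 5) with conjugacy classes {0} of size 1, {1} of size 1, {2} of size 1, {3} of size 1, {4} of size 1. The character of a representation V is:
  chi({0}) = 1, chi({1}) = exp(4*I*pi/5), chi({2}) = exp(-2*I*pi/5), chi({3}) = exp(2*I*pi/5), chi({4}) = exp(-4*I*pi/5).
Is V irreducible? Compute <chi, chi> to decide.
Irreducible: <chi, chi> = 1.

Justification: <chi, chi> = (1/|G|) sum_C |C| * |chi(C)|^2 = (1/5)[1*|1|^2 + 1*|exp(4*I*pi/5)|^2 + 1*|exp(-2*I*pi/5)|^2 + 1*|exp(2*I*pi/5)|^2 + 1*|exp(-4*I*pi/5)|^2]
  = (1/5)[(1) + (1) + (1) + (1) + (1)] = 5/5 = 1.
(Exp terms are combined using exp(i*s)*conj(exp(i*t)) = exp(i*(s-t)), and sums of them are collapsed using the identity that for every m > 1 the m distinct m-th roots of unity sum to 0, e.g. 1 + exp(2*I*pi/3) + exp(-2*I*pi/3) = 0.)
A character is irreducible iff <chi, chi> = 1, so this representation is irreducible.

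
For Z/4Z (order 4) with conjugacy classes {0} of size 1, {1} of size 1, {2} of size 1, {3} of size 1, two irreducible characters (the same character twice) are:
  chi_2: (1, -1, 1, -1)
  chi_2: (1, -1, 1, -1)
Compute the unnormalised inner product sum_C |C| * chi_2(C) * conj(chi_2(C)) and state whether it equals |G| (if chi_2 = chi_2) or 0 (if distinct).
Sum = 4 = |G| = 4; so <chi_2, chi_2> = 1 (norm-1 confirms irreducibility).

Why: Compute term by term over conjugacy classes (|C| * chi_2(C) * conj(chi_2(C))):
  1*(1)*conj(1) + 1*(-1)*conj(-1) + 1*(1)*conj(1) + 1*(-1)*conj(-1)
  = (1) + (1) + (1) + (1)
  = 4.
(Exp terms are combined using exp(i*s)*conj(exp(i*t)) = exp(i*(s-t)), and sums of them are collapsed using the identity that for every m > 1 the m distinct m-th roots of unity sum to 0, e.g. 1 + exp(2*I*pi/3) + exp(-2*I*pi/3) = 0.)
Dividing by |G| = 4 gives 4/4 = 1, matching the row-orthogonality relation <chi_2, chi_2> = [chi_2 = chi_2].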